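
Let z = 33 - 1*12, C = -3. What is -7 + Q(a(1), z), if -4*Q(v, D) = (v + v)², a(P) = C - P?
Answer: -23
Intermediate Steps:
z = 21 (z = 33 - 12 = 21)
a(P) = -3 - P
Q(v, D) = -v² (Q(v, D) = -(v + v)²/4 = -4*v²/4 = -v²)
-7 + Q(a(1), z) = -7 - (-3 - 1*1)² = -7 - (-3 - 1)² = -7 - 1*(-4)² = -7 - 1*16 = -7 - 16 = -23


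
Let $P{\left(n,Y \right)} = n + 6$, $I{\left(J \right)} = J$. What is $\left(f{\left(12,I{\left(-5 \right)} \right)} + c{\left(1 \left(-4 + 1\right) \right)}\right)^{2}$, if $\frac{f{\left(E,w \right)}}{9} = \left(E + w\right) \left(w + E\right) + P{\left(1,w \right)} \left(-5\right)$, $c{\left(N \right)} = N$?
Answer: $15129$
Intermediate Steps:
$P{\left(n,Y \right)} = 6 + n$
$f{\left(E,w \right)} = -315 + 9 \left(E + w\right)^{2}$ ($f{\left(E,w \right)} = 9 \left(\left(E + w\right) \left(w + E\right) + \left(6 + 1\right) \left(-5\right)\right) = 9 \left(\left(E + w\right) \left(E + w\right) + 7 \left(-5\right)\right) = 9 \left(\left(E + w\right)^{2} - 35\right) = 9 \left(-35 + \left(E + w\right)^{2}\right) = -315 + 9 \left(E + w\right)^{2}$)
$\left(f{\left(12,I{\left(-5 \right)} \right)} + c{\left(1 \left(-4 + 1\right) \right)}\right)^{2} = \left(\left(-315 + 9 \left(12 - 5\right)^{2}\right) + 1 \left(-4 + 1\right)\right)^{2} = \left(\left(-315 + 9 \cdot 7^{2}\right) + 1 \left(-3\right)\right)^{2} = \left(\left(-315 + 9 \cdot 49\right) - 3\right)^{2} = \left(\left(-315 + 441\right) - 3\right)^{2} = \left(126 - 3\right)^{2} = 123^{2} = 15129$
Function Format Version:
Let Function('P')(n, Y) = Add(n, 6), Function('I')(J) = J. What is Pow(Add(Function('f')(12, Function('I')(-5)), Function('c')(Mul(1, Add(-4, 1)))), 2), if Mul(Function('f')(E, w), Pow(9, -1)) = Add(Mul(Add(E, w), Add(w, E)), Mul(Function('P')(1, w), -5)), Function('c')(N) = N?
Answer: 15129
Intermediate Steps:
Function('P')(n, Y) = Add(6, n)
Function('f')(E, w) = Add(-315, Mul(9, Pow(Add(E, w), 2))) (Function('f')(E, w) = Mul(9, Add(Mul(Add(E, w), Add(w, E)), Mul(Add(6, 1), -5))) = Mul(9, Add(Mul(Add(E, w), Add(E, w)), Mul(7, -5))) = Mul(9, Add(Pow(Add(E, w), 2), -35)) = Mul(9, Add(-35, Pow(Add(E, w), 2))) = Add(-315, Mul(9, Pow(Add(E, w), 2))))
Pow(Add(Function('f')(12, Function('I')(-5)), Function('c')(Mul(1, Add(-4, 1)))), 2) = Pow(Add(Add(-315, Mul(9, Pow(Add(12, -5), 2))), Mul(1, Add(-4, 1))), 2) = Pow(Add(Add(-315, Mul(9, Pow(7, 2))), Mul(1, -3)), 2) = Pow(Add(Add(-315, Mul(9, 49)), -3), 2) = Pow(Add(Add(-315, 441), -3), 2) = Pow(Add(126, -3), 2) = Pow(123, 2) = 15129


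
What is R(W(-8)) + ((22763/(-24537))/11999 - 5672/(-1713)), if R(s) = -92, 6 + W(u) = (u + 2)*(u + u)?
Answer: -1146908243329/12931808721 ≈ -88.689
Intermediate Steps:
W(u) = -6 + 2*u*(2 + u) (W(u) = -6 + (u + 2)*(u + u) = -6 + (2 + u)*(2*u) = -6 + 2*u*(2 + u))
R(W(-8)) + ((22763/(-24537))/11999 - 5672/(-1713)) = -92 + ((22763/(-24537))/11999 - 5672/(-1713)) = -92 + ((22763*(-1/24537))*(1/11999) - 5672*(-1/1713)) = -92 + (-22763/24537*1/11999 + 5672/1713) = -92 + (-1751/22647651 + 5672/1713) = -92 + 42818159003/12931808721 = -1146908243329/12931808721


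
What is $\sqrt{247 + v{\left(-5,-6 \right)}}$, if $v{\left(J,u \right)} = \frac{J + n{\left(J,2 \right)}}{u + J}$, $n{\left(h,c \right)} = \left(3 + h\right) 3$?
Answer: $2 \sqrt{62} \approx 15.748$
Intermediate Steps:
$n{\left(h,c \right)} = 9 + 3 h$
$v{\left(J,u \right)} = \frac{9 + 4 J}{J + u}$ ($v{\left(J,u \right)} = \frac{J + \left(9 + 3 J\right)}{u + J} = \frac{9 + 4 J}{J + u}$)
$\sqrt{247 + v{\left(-5,-6 \right)}} = \sqrt{247 + \frac{9 + 4 \left(-5\right)}{-5 - 6}} = \sqrt{247 + \frac{9 - 20}{-11}} = \sqrt{247 - -1} = \sqrt{247 + 1} = \sqrt{248} = 2 \sqrt{62}$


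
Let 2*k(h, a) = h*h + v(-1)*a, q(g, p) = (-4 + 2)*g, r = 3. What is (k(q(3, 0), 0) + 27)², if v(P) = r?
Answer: 2025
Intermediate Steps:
v(P) = 3
q(g, p) = -2*g
k(h, a) = h²/2 + 3*a/2 (k(h, a) = (h*h + 3*a)/2 = (h² + 3*a)/2 = h²/2 + 3*a/2)
(k(q(3, 0), 0) + 27)² = (((-2*3)²/2 + (3/2)*0) + 27)² = (((½)*(-6)² + 0) + 27)² = (((½)*36 + 0) + 27)² = ((18 + 0) + 27)² = (18 + 27)² = 45² = 2025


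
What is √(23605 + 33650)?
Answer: √57255 ≈ 239.28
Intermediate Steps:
√(23605 + 33650) = √57255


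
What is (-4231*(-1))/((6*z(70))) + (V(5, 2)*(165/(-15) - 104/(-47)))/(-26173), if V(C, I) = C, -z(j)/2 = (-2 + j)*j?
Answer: -726675923/10037868960 ≈ -0.072393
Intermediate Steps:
z(j) = -2*j*(-2 + j) (z(j) = -2*(-2 + j)*j = -2*j*(-2 + j))
(-4231*(-1))/((6*z(70))) + (V(5, 2)*(165/(-15) - 104/(-47)))/(-26173) = (-4231*(-1))/((6*(2*70*(2 - 1*70)))) + (5*(165/(-15) - 104/(-47)))/(-26173) = 4231/((6*(2*70*(2 - 70)))) + (5*(165*(-1/15) - 104*(-1/47)))*(-1/26173) = 4231/((6*(2*70*(-68)))) + (5*(-11 + 104/47))*(-1/26173) = 4231/((6*(-9520))) + (5*(-413/47))*(-1/26173) = 4231/(-57120) - 2065/47*(-1/26173) = 4231*(-1/57120) + 295/175733 = -4231/57120 + 295/175733 = -726675923/10037868960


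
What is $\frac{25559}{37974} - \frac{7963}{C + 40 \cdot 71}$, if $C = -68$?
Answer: $- \frac{38589569}{17543988} \approx -2.1996$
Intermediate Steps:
$\frac{25559}{37974} - \frac{7963}{C + 40 \cdot 71} = \frac{25559}{37974} - \frac{7963}{-68 + 40 \cdot 71} = 25559 \cdot \frac{1}{37974} - \frac{7963}{-68 + 2840} = \frac{25559}{37974} - \frac{7963}{2772} = - \frac{38589569}{17543988}$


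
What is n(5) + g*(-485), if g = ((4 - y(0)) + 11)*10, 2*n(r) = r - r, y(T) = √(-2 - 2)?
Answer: -72750 + 9700*I ≈ -72750.0 + 9700.0*I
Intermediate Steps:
y(T) = 2*I (y(T) = √(-4) = 2*I)
n(r) = 0 (n(r) = (r - r)/2 = (½)*0 = 0)
g = 150 - 20*I (g = ((4 - 2*I) + 11)*10 = (15 - 2*I)*10 = 150 - 20*I ≈ 150.0 - 20.0*I)
n(5) + g*(-485) = 0 + (150 - 20*I)*(-485) = 0 + (-72750 + 9700*I) = -72750 + 9700*I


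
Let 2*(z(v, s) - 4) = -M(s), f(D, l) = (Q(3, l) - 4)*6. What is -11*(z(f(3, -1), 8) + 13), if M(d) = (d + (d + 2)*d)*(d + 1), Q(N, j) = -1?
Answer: 4169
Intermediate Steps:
M(d) = (1 + d)*(d + d*(2 + d)) (M(d) = (d + (2 + d)*d)*(1 + d) = (d + d*(2 + d))*(1 + d) = (1 + d)*(d + d*(2 + d)))
f(D, l) = -30 (f(D, l) = (-1 - 4)*6 = -5*6 = -30)
z(v, s) = 4 - s*(3 + s² + 4*s)/2 (z(v, s) = 4 + (-s*(3 + s² + 4*s))/2 = 4 - s*(3 + s² + 4*s)/2)
-11*(z(f(3, -1), 8) + 13) = -11*((4 - ½*8*(3 + 8² + 4*8)) + 13) = -11*((4 - ½*8*(3 + 64 + 32)) + 13) = -11*((4 - ½*8*99) + 13) = -11*((4 - 396) + 13) = -11*(-392 + 13) = -11*(-379) = 4169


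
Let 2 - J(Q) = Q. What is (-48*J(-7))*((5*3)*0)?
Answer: 0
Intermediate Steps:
J(Q) = 2 - Q
(-48*J(-7))*((5*3)*0) = (-48*(2 - 1*(-7)))*((5*3)*0) = (-48*(2 + 7))*(15*0) = -48*9*0 = -432*0 = 0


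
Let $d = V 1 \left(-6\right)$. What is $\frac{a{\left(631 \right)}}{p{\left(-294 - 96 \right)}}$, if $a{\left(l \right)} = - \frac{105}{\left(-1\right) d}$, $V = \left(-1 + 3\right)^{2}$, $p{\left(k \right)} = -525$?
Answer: $\frac{1}{120} \approx 0.0083333$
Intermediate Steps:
$V = 4$ ($V = 2^{2} = 4$)
$d = -24$ ($d = 4 \cdot 1 \left(-6\right) = 4 \left(-6\right) = -24$)
$a{\left(l \right)} = - \frac{35}{8}$ ($a{\left(l \right)} = - \frac{105}{\left(-1\right) \left(-24\right)} = - \frac{105}{24} = \left(-105\right) \frac{1}{24} = - \frac{35}{8}$)
$\frac{a{\left(631 \right)}}{p{\left(-294 - 96 \right)}} = - \frac{35}{8 \left(-525\right)} = \left(- \frac{35}{8}\right) \left(- \frac{1}{525}\right) = \frac{1}{120}$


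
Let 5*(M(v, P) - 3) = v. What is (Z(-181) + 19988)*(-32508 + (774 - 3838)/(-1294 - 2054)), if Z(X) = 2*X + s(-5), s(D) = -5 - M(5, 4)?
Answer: -177915923770/279 ≈ -6.3769e+8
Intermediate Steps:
M(v, P) = 3 + v/5
s(D) = -9 (s(D) = -5 - (3 + (⅕)*5) = -5 - (3 + 1) = -5 - 1*4 = -5 - 4 = -9)
Z(X) = -9 + 2*X (Z(X) = 2*X - 9 = -9 + 2*X)
(Z(-181) + 19988)*(-32508 + (774 - 3838)/(-1294 - 2054)) = ((-9 + 2*(-181)) + 19988)*(-32508 + (774 - 3838)/(-1294 - 2054)) = ((-9 - 362) + 19988)*(-32508 - 3064/(-3348)) = (-371 + 19988)*(-32508 - 3064*(-1/3348)) = 19617*(-32508 + 766/837) = 19617*(-27208430/837) = -177915923770/279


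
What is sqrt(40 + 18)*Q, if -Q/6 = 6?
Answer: -36*sqrt(58) ≈ -274.17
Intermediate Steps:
Q = -36 (Q = -6*6 = -36)
sqrt(40 + 18)*Q = sqrt(40 + 18)*(-36) = sqrt(58)*(-36) = -36*sqrt(58)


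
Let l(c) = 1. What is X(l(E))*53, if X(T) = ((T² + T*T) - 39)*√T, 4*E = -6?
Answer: -1961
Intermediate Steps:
E = -3/2 (E = (¼)*(-6) = -3/2 ≈ -1.5000)
X(T) = √T*(-39 + 2*T²) (X(T) = ((T² + T²) - 39)*√T = (2*T² - 39)*√T = (-39 + 2*T²)*√T = √T*(-39 + 2*T²))
X(l(E))*53 = (√1*(-39 + 2*1²))*53 = (1*(-39 + 2*1))*53 = (1*(-39 + 2))*53 = (1*(-37))*53 = -37*53 = -1961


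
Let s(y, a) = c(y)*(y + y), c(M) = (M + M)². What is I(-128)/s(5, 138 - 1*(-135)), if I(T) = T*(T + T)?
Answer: 4096/125 ≈ 32.768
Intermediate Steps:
c(M) = 4*M² (c(M) = (2*M)² = 4*M²)
s(y, a) = 8*y³ (s(y, a) = (4*y²)*(y + y) = (4*y²)*(2*y) = 8*y³)
I(T) = 2*T² (I(T) = T*(2*T) = 2*T²)
I(-128)/s(5, 138 - 1*(-135)) = (2*(-128)²)/((8*5³)) = (2*16384)/((8*125)) = 32768/1000 = 32768*(1/1000) = 4096/125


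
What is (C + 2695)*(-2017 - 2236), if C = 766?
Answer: -14719633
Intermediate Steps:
(C + 2695)*(-2017 - 2236) = (766 + 2695)*(-2017 - 2236) = 3461*(-4253) = -14719633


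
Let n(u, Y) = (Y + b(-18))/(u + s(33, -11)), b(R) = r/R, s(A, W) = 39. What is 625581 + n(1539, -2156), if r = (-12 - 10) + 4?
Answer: 987164663/1578 ≈ 6.2558e+5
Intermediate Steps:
r = -18 (r = -22 + 4 = -18)
b(R) = -18/R
n(u, Y) = (1 + Y)/(39 + u) (n(u, Y) = (Y - 18/(-18))/(u + 39) = (Y - 18*(-1/18))/(39 + u) = (Y + 1)/(39 + u) = (1 + Y)/(39 + u))
625581 + n(1539, -2156) = 625581 + (1 - 2156)/(39 + 1539) = 625581 - 2155/1578 = 987164663/1578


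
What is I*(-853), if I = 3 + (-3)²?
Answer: -10236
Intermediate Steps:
I = 12 (I = 3 + 9 = 12)
I*(-853) = 12*(-853) = -10236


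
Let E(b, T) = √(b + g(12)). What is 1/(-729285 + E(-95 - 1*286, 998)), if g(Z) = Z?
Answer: -243095/177285537198 - I*√41/177285537198 ≈ -1.3712e-6 - 3.6118e-11*I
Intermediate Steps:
E(b, T) = √(12 + b) (E(b, T) = √(b + 12) = √(12 + b))
1/(-729285 + E(-95 - 1*286, 998)) = 1/(-729285 + √(12 + (-95 - 1*286))) = 1/(-729285 + √(12 + (-95 - 286))) = 1/(-729285 + √(12 - 381)) = 1/(-729285 + √(-369)) = 1/(-729285 + 3*I*√41)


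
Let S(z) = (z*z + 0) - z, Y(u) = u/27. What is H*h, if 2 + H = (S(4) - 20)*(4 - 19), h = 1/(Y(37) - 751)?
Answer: -1593/10120 ≈ -0.15741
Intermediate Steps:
Y(u) = u/27 (Y(u) = u*(1/27) = u/27)
S(z) = z**2 - z (S(z) = (z**2 + 0) - z = z**2 - z)
h = -27/20240 (h = 1/((1/27)*37 - 751) = 1/(37/27 - 751) = 1/(-20240/27) = -27/20240 ≈ -0.0013340)
H = 118 (H = -2 + (4*(-1 + 4) - 20)*(4 - 19) = -2 + (4*3 - 20)*(-15) = -2 + (12 - 20)*(-15) = -2 - 8*(-15) = -2 + 120 = 118)
H*h = 118*(-27/20240) = -1593/10120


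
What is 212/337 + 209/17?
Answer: 74037/5729 ≈ 12.923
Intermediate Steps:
212/337 + 209/17 = 74037/5729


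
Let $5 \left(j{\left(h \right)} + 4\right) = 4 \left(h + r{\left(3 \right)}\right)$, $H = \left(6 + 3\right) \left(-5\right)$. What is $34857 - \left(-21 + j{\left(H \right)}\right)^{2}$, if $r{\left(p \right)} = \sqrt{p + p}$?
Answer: $\frac{778304}{25} + \frac{488 \sqrt{6}}{5} \approx 31371.0$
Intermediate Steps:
$r{\left(p \right)} = \sqrt{2} \sqrt{p}$ ($r{\left(p \right)} = \sqrt{2 p} = \sqrt{2} \sqrt{p}$)
$H = -45$ ($H = 9 \left(-5\right) = -45$)
$j{\left(h \right)} = -4 + \frac{4 h}{5} + \frac{4 \sqrt{6}}{5}$ ($j{\left(h \right)} = -4 + \frac{4 \left(h + \sqrt{2} \sqrt{3}\right)}{5} = -4 + \frac{4 \left(h + \sqrt{6}\right)}{5} = -4 + \frac{4 h + 4 \sqrt{6}}{5} = -4 + \left(\frac{4 h}{5} + \frac{4 \sqrt{6}}{5}\right) = -4 + \frac{4 h}{5} + \frac{4 \sqrt{6}}{5}$)
$34857 - \left(-21 + j{\left(H \right)}\right)^{2} = 34857 - \left(-21 + \left(-4 + \frac{4}{5} \left(-45\right) + \frac{4 \sqrt{6}}{5}\right)\right)^{2} = 34857 - \left(-21 - \left(40 - \frac{4 \sqrt{6}}{5}\right)\right)^{2} = 34857 - \left(-61 + \frac{4 \sqrt{6}}{5}\right)^{2}$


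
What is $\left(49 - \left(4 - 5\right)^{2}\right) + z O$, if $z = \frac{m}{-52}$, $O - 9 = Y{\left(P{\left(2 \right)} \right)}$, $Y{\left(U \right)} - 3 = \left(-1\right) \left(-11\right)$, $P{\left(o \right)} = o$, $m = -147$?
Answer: $\frac{5877}{52} \approx 113.02$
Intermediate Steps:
$Y{\left(U \right)} = 14$ ($Y{\left(U \right)} = 3 - -11 = 3 + 11 = 14$)
$O = 23$ ($O = 9 + 14 = 23$)
$z = \frac{147}{52}$ ($z = - \frac{147}{-52} = \left(-147\right) \left(- \frac{1}{52}\right) = \frac{147}{52} \approx 2.8269$)
$\left(49 - \left(4 - 5\right)^{2}\right) + z O = \left(49 - \left(4 - 5\right)^{2}\right) + \frac{147}{52} \cdot 23 = \left(49 - \left(-1\right)^{2}\right) + \frac{3381}{52} = \left(49 - 1\right) + \frac{3381}{52} = 48 + \frac{3381}{52} = \frac{5877}{52}$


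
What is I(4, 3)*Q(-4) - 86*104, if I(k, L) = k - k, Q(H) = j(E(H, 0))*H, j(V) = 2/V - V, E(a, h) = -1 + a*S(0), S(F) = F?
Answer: -8944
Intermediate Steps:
E(a, h) = -1 (E(a, h) = -1 + a*0 = -1 + 0 = -1)
j(V) = -V + 2/V
Q(H) = -H (Q(H) = (-1*(-1) + 2/(-1))*H = (1 + 2*(-1))*H = (1 - 2)*H = -H)
I(k, L) = 0
I(4, 3)*Q(-4) - 86*104 = 0*(-1*(-4)) - 86*104 = 0*4 - 8944 = 0 - 8944 = -8944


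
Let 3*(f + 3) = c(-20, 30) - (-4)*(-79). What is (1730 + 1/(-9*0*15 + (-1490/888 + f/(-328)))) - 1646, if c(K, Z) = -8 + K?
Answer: 3998028/48029 ≈ 83.242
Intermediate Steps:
f = -353/3 (f = -3 + ((-8 - 20) - (-4)*(-79))/3 = -3 + (-28 - 1*316)/3 = -3 + (-28 - 316)/3 = -3 + (1/3)*(-344) = -3 - 344/3 = -353/3 ≈ -117.67)
(1730 + 1/(-9*0*15 + (-1490/888 + f/(-328)))) - 1646 = (1730 + 1/(-9*0*15 + (-1490/888 - 353/3/(-328)))) - 1646 = (1730 + 1/(0*15 + (-1490*1/888 - 353/3*(-1/328)))) - 1646 = (1730 + 1/(0 + (-745/444 + 353/984))) - 1646 = (1730 + 1/(0 - 48029/36408)) - 1646 = (1730 + 1/(-48029/36408)) - 1646 = (1730 - 36408/48029) - 1646 = 83053762/48029 - 1646 = 3998028/48029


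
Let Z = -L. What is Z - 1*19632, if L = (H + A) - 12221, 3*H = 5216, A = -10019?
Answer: 2608/3 ≈ 869.33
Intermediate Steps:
H = 5216/3 (H = (1/3)*5216 = 5216/3 ≈ 1738.7)
L = -61504/3 (L = (5216/3 - 10019) - 12221 = -24841/3 - 12221 = -61504/3 ≈ -20501.)
Z = 61504/3 (Z = -1*(-61504/3) = 61504/3 ≈ 20501.)
Z - 1*19632 = 61504/3 - 1*19632 = 61504/3 - 19632 = 2608/3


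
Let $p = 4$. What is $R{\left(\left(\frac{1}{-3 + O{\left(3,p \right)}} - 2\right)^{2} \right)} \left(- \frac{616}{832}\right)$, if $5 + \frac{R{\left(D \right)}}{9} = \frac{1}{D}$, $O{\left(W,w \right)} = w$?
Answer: $\frac{693}{26} \approx 26.654$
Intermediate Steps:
$R{\left(D \right)} = -45 + \frac{9}{D}$
$R{\left(\left(\frac{1}{-3 + O{\left(3,p \right)}} - 2\right)^{2} \right)} \left(- \frac{616}{832}\right) = \left(-45 + \frac{9}{\left(\frac{1}{-3 + 4} - 2\right)^{2}}\right) \left(- \frac{616}{832}\right) = \left(-45 + \frac{9}{\left(1^{-1} - 2\right)^{2}}\right) \left(\left(-616\right) \frac{1}{832}\right) = \left(-45 + \frac{9}{\left(1 - 2\right)^{2}}\right) \left(- \frac{77}{104}\right) = \left(-45 + \frac{9}{\left(-1\right)^{2}}\right) \left(- \frac{77}{104}\right) = \left(-45 + \frac{9}{1}\right) \left(- \frac{77}{104}\right) = \left(-45 + 9 \cdot 1\right) \left(- \frac{77}{104}\right) = \left(-45 + 9\right) \left(- \frac{77}{104}\right) = \left(-36\right) \left(- \frac{77}{104}\right) = \frac{693}{26}$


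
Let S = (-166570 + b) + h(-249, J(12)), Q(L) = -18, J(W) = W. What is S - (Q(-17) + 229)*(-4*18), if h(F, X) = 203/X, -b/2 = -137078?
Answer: 1473539/12 ≈ 1.2279e+5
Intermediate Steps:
b = 274156 (b = -2*(-137078) = 274156)
S = 1291235/12 (S = (-166570 + 274156) + 203/12 = 107586 + 203*(1/12) = 107586 + 203/12 = 1291235/12 ≈ 1.0760e+5)
S - (Q(-17) + 229)*(-4*18) = 1291235/12 - (-18 + 229)*(-4*18) = 1291235/12 - 211*(-72) = 1291235/12 - 1*(-15192) = 1291235/12 + 15192 = 1473539/12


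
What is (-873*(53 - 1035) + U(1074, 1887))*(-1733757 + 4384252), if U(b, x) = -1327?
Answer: 2268715049705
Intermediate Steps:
(-873*(53 - 1035) + U(1074, 1887))*(-1733757 + 4384252) = (-873*(53 - 1035) - 1327)*(-1733757 + 4384252) = (-873*(-982) - 1327)*2650495 = (857286 - 1327)*2650495 = 855959*2650495 = 2268715049705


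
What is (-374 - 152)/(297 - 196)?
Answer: -526/101 ≈ -5.2079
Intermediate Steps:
(-374 - 152)/(297 - 196) = -526/101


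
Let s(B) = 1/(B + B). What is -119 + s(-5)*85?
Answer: -255/2 ≈ -127.50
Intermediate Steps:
s(B) = 1/(2*B)
-119 + s(-5)*85 = -119 + ((1/2)/(-5))*85 = -119 + ((1/2)*(-1/5))*85 = -119 - 1/10*85 = -119 - 17/2 = -255/2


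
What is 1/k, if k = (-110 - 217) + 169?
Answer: -1/158 ≈ -0.0063291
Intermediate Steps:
k = -158 (k = -327 + 169 = -158)
1/k = 1/(-158) = -1/158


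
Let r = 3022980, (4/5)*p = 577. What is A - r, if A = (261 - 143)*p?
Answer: -5875745/2 ≈ -2.9379e+6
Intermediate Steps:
p = 2885/4 (p = (5/4)*577 = 2885/4 ≈ 721.25)
A = 170215/2 (A = (261 - 143)*(2885/4) = 118*(2885/4) = 170215/2 ≈ 85108.)
A - r = 170215/2 - 1*3022980 = 170215/2 - 3022980 = -5875745/2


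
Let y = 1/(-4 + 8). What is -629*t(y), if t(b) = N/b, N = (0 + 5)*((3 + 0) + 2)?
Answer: -62900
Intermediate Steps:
y = ¼ (y = 1/4 = ¼ ≈ 0.25000)
N = 25 (N = 5*(3 + 2) = 5*5 = 25)
t(b) = 25/b
-629*t(y) = -15725/¼ = -15725*4 = -629*100 = -62900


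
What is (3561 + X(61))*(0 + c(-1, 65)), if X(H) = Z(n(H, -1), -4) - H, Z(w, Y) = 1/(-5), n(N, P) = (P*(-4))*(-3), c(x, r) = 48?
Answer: 839952/5 ≈ 1.6799e+5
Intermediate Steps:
n(N, P) = 12*P (n(N, P) = -4*P*(-3) = 12*P)
Z(w, Y) = -1/5
X(H) = -1/5 - H
(3561 + X(61))*(0 + c(-1, 65)) = (3561 + (-1/5 - 1*61))*(0 + 48) = (3561 + (-1/5 - 61))*48 = (3561 - 306/5)*48 = (17499/5)*48 = 839952/5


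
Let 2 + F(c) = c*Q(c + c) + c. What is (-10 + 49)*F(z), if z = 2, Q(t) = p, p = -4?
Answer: -312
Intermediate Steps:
Q(t) = -4
F(c) = -2 - 3*c (F(c) = -2 + (c*(-4) + c) = -2 + (-4*c + c) = -2 - 3*c)
(-10 + 49)*F(z) = (-10 + 49)*(-2 - 3*2) = 39*(-2 - 6) = 39*(-8) = -312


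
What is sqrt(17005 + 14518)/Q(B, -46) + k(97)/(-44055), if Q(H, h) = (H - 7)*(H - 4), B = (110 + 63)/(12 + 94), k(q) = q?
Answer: -97/44055 + 11236*sqrt(31523)/142819 ≈ 13.966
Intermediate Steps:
B = 173/106 ≈ 1.6321
Q(H, h) = (-7 + H)*(-4 + H)
sqrt(17005 + 14518)/Q(B, -46) + k(97)/(-44055) = sqrt(17005 + 14518)/(28 + (173/106)**2 - 11*173/106) + 97/(-44055) = sqrt(31523)/(28 + 29929/11236 - 1903/106) + 97*(-1/44055) = sqrt(31523)/(142819/11236) - 97/44055 = sqrt(31523)*(11236/142819) - 97/44055 = 11236*sqrt(31523)/142819 - 97/44055 = -97/44055 + 11236*sqrt(31523)/142819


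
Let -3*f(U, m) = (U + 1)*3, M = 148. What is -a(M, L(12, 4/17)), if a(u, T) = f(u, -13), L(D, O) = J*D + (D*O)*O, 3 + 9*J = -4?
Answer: 149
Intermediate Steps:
J = -7/9 (J = -⅓ + (⅑)*(-4) = -⅓ - 4/9 = -7/9 ≈ -0.77778)
L(D, O) = -7*D/9 + D*O² (L(D, O) = -7*D/9 + (D*O)*O = -7*D/9 + D*O²)
f(U, m) = -1 - U (f(U, m) = -(U + 1)*3/3 = -(1 + U)*3/3 = -(3 + 3*U)/3 = -1 - U)
a(u, T) = -1 - u
-a(M, L(12, 4/17)) = -(-1 - 1*148) = -(-1 - 148) = -1*(-149) = 149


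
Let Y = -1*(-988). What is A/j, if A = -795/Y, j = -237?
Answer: 265/78052 ≈ 0.0033952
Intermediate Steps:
Y = 988
A = -795/988 ≈ -0.80466
A/j = -795/988/(-237) = -795/988*(-1/237) = 265/78052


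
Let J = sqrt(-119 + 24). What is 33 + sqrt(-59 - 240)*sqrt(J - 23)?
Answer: 33 + I*sqrt(299)*sqrt(-23 + I*sqrt(95)) ≈ -51.694 + 17.205*I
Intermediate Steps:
J = I*sqrt(95) (J = sqrt(-95) = I*sqrt(95) ≈ 9.7468*I)
33 + sqrt(-59 - 240)*sqrt(J - 23) = 33 + sqrt(-59 - 240)*sqrt(I*sqrt(95) - 23) = 33 + sqrt(-299)*sqrt(-23 + I*sqrt(95)) = 33 + (I*sqrt(299))*sqrt(-23 + I*sqrt(95)) = 33 + I*sqrt(299)*sqrt(-23 + I*sqrt(95))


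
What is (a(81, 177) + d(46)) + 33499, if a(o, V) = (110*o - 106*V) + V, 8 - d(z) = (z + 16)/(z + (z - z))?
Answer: 548105/23 ≈ 23831.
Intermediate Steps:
d(z) = 8 - (16 + z)/z (d(z) = 8 - (z + 16)/(z + (z - z)) = 8 - (16 + z)/(z + 0) = 8 - (16 + z)/z)
a(o, V) = -105*V + 110*o (a(o, V) = (-106*V + 110*o) + V = -105*V + 110*o)
(a(81, 177) + d(46)) + 33499 = ((-105*177 + 110*81) + (7 - 16/46)) + 33499 = ((-18585 + 8910) + (7 - 16*1/46)) + 33499 = (-9675 + (7 - 8/23)) + 33499 = (-9675 + 153/23) + 33499 = -222372/23 + 33499 = 548105/23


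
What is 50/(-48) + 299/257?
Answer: 751/6168 ≈ 0.12176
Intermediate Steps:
50/(-48) + 299/257 = 50*(-1/48) + 299*(1/257) = -25/24 + 299/257 = 751/6168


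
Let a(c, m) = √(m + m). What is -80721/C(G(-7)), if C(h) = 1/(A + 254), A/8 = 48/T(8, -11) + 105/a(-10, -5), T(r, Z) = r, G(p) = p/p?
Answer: -24377742 + 6780564*I*√10 ≈ -2.4378e+7 + 2.1442e+7*I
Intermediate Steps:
G(p) = 1
a(c, m) = √2*√m (a(c, m) = √(2*m) = √2*√m)
A = 48 - 84*I*√10 (A = 8*(48/8 + 105/((√2*√(-5)))) = 8*(48*(⅛) + 105/((√2*(I*√5)))) = 8*(6 + 105/((I*√10))) = 8*(6 + 105*(-I*√10/10)) = 8*(6 - 21*I*√10/2) = 48 - 84*I*√10 ≈ 48.0 - 265.63*I)
C(h) = 1/(302 - 84*I*√10) (C(h) = 1/((48 - 84*I*√10) + 254) = 1/(302 - 84*I*√10))
-80721/C(G(-7)) = -80721/(151/80882 + 21*I*√10/40441)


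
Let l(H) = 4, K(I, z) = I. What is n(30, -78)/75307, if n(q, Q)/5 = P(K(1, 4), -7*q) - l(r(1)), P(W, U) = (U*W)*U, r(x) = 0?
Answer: 220480/75307 ≈ 2.9277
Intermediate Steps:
P(W, U) = W*U²
n(q, Q) = -20 + 245*q² (n(q, Q) = 5*(1*(-7*q)² - 1*4) = 5*(1*(49*q²) - 4) = 5*(49*q² - 4) = 5*(-4 + 49*q²) = -20 + 245*q²)
n(30, -78)/75307 = (-20 + 245*30²)/75307 = (-20 + 245*900)*(1/75307) = (-20 + 220500)*(1/75307) = 220480*(1/75307) = 220480/75307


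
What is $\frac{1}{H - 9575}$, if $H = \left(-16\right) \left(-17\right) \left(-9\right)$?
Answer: $- \frac{1}{12023} \approx -8.3174 \cdot 10^{-5}$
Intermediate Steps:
$H = -2448$ ($H = 272 \left(-9\right) = -2448$)
$\frac{1}{H - 9575} = \frac{1}{-2448 - 9575} = \frac{1}{-12023} = - \frac{1}{12023}$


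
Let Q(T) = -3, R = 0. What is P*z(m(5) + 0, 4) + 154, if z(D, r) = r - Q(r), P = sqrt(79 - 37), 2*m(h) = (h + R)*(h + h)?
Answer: 154 + 7*sqrt(42) ≈ 199.37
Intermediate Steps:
m(h) = h**2 (m(h) = ((h + 0)*(h + h))/2 = (h*(2*h))/2 = (2*h**2)/2 = h**2)
P = sqrt(42) ≈ 6.4807
z(D, r) = 3 + r (z(D, r) = r - 1*(-3) = r + 3 = 3 + r)
P*z(m(5) + 0, 4) + 154 = sqrt(42)*(3 + 4) + 154 = sqrt(42)*7 + 154 = 7*sqrt(42) + 154 = 154 + 7*sqrt(42)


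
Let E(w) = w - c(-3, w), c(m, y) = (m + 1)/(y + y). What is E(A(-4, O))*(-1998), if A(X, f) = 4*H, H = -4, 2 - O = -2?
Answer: 256743/8 ≈ 32093.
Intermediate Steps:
O = 4 (O = 2 - 1*(-2) = 2 + 2 = 4)
c(m, y) = (1 + m)/(2*y) (c(m, y) = (1 + m)/((2*y)) = (1 + m)*(1/(2*y)) = (1 + m)/(2*y))
A(X, f) = -16 (A(X, f) = 4*(-4) = -16)
E(w) = w + 1/w (E(w) = w - (1 - 3)/(2*w) = w - (-2)/(2*w) = w - (-1)/w = w + 1/w)
E(A(-4, O))*(-1998) = (-16 + 1/(-16))*(-1998) = (-16 - 1/16)*(-1998) = -257/16*(-1998) = 256743/8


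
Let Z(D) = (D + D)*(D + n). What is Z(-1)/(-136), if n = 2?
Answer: 1/68 ≈ 0.014706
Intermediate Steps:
Z(D) = 2*D*(2 + D) (Z(D) = (D + D)*(D + 2) = (2*D)*(2 + D) = 2*D*(2 + D))
Z(-1)/(-136) = (2*(-1)*(2 - 1))/(-136) = (2*(-1)*1)*(-1/136) = -2*(-1/136) = 1/68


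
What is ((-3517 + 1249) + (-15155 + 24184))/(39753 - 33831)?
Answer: 6761/5922 ≈ 1.1417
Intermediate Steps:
((-3517 + 1249) + (-15155 + 24184))/(39753 - 33831) = (-2268 + 9029)/5922 = 6761*(1/5922) = 6761/5922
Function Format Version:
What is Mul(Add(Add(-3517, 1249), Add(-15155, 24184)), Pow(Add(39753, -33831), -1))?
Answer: Rational(6761, 5922) ≈ 1.1417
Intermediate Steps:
Mul(Add(Add(-3517, 1249), Add(-15155, 24184)), Pow(Add(39753, -33831), -1)) = Mul(Add(-2268, 9029), Pow(5922, -1)) = Mul(6761, Rational(1, 5922)) = Rational(6761, 5922)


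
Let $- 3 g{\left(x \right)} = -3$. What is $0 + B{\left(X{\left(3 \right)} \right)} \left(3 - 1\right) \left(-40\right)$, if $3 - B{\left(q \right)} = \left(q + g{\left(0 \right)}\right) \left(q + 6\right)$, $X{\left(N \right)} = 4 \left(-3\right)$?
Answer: $5040$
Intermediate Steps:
$g{\left(x \right)} = 1$ ($g{\left(x \right)} = \left(- \frac{1}{3}\right) \left(-3\right) = 1$)
$X{\left(N \right)} = -12$
$B{\left(q \right)} = 3 - \left(1 + q\right) \left(6 + q\right)$ ($B{\left(q \right)} = 3 - \left(q + 1\right) \left(q + 6\right) = 3 - \left(1 + q\right) \left(6 + q\right)$)
$0 + B{\left(X{\left(3 \right)} \right)} \left(3 - 1\right) \left(-40\right) = 0 + \left(-3 - \left(-12\right)^{2} - -84\right) \left(3 - 1\right) \left(-40\right) = 0 + \left(-3 - 144 + 84\right) 2 \left(-40\right) = 0 + \left(-63\right) 2 \left(-40\right) = 0 - -5040 = 0 + 5040 = 5040$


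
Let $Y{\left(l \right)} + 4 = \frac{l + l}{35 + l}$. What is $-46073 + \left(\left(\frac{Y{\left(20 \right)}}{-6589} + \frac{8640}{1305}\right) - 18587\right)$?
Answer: $- \frac{135894355048}{2101891} \approx -64653.0$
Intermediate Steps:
$Y{\left(l \right)} = -4 + \frac{2 l}{35 + l}$ ($Y{\left(l \right)} = -4 + \frac{l + l}{35 + l} = -4 + \frac{2 l}{35 + l}$)
$-46073 + \left(\left(\frac{Y{\left(20 \right)}}{-6589} + \frac{8640}{1305}\right) - 18587\right) = -46073 - \left(\frac{538831}{29} - \frac{2 \frac{1}{35 + 20} \left(-70 - 20\right)}{-6589}\right) = -46073 - \left(\frac{538831}{29} - \frac{2 \left(-70 - 20\right)}{55} \left(- \frac{1}{6589}\right)\right) = -46073 - \left(\frac{538831}{29} - 2 \cdot \frac{1}{55} \left(-90\right) \left(- \frac{1}{6589}\right)\right) = -46073 + \left(\left(\left(- \frac{36}{11}\right) \left(- \frac{1}{6589}\right) + \frac{192}{29}\right) - 18587\right) = -46073 + \left(\left(\frac{36}{72479} + \frac{192}{29}\right) - 18587\right) = -46073 + \left(\frac{13917012}{2101891} - 18587\right) = -46073 - \frac{39053931005}{2101891} = - \frac{135894355048}{2101891}$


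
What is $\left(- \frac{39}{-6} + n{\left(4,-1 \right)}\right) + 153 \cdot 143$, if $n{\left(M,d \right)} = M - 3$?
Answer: $\frac{43773}{2} \approx 21887.0$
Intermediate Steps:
$n{\left(M,d \right)} = -3 + M$ ($n{\left(M,d \right)} = M - 3 = -3 + M$)
$\left(- \frac{39}{-6} + n{\left(4,-1 \right)}\right) + 153 \cdot 143 = \left(- \frac{39}{-6} + \left(-3 + 4\right)\right) + 153 \cdot 143 = \left(\left(-39\right) \left(- \frac{1}{6}\right) + 1\right) + 21879 = \left(\frac{13}{2} + 1\right) + 21879 = \frac{15}{2} + 21879 = \frac{43773}{2}$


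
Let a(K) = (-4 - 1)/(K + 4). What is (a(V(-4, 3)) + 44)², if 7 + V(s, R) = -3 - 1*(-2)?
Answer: 32761/16 ≈ 2047.6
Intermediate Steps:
V(s, R) = -8 (V(s, R) = -7 + (-3 - 1*(-2)) = -7 + (-3 + 2) = -7 - 1 = -8)
a(K) = -5/(4 + K)
(a(V(-4, 3)) + 44)² = (-5/(4 - 8) + 44)² = (-5/(-4) + 44)² = (-5*(-¼) + 44)² = (5/4 + 44)² = (181/4)² = 32761/16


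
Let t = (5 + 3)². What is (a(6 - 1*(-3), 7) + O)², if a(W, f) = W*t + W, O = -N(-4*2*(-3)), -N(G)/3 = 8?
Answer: 370881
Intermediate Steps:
N(G) = -24 (N(G) = -3*8 = -24)
O = 24 (O = -1*(-24) = 24)
t = 64 (t = 8² = 64)
a(W, f) = 65*W (a(W, f) = W*64 + W = 64*W + W = 65*W)
(a(6 - 1*(-3), 7) + O)² = (65*(6 - 1*(-3)) + 24)² = (65*(6 + 3) + 24)² = (65*9 + 24)² = (585 + 24)² = 609² = 370881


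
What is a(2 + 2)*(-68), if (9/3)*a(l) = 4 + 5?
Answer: -204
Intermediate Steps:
a(l) = 3 (a(l) = (4 + 5)/3 = (⅓)*9 = 3)
a(2 + 2)*(-68) = 3*(-68) = -204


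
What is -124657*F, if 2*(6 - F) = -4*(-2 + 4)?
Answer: -1246570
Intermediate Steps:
F = 10 (F = 6 - (-2)*(-2 + 4) = 6 - (-2)*2 = 6 - 1/2*(-8) = 6 + 4 = 10)
-124657*F = -124657*10 = -1246570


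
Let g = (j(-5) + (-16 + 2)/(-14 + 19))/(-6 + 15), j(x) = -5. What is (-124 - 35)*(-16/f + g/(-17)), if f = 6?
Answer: 35351/85 ≈ 415.89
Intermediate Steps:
g = -13/15 (g = (-5 + (-16 + 2)/(-14 + 19))/(-6 + 15) = (-5 - 14/5)/9 = (-5 - 14*1/5)*(1/9) = (-5 - 14/5)*(1/9) = -39/5*1/9 = -13/15 ≈ -0.86667)
(-124 - 35)*(-16/f + g/(-17)) = (-124 - 35)*(-16/6 - 13/15/(-17)) = -159*(-16*1/6 - 13/15*(-1/17)) = -159*(-8/3 + 13/255) = -159*(-667/255) = 35351/85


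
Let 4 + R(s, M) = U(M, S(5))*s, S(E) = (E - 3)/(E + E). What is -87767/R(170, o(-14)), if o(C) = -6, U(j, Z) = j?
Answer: 87767/1024 ≈ 85.710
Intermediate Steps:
S(E) = (-3 + E)/(2*E) (S(E) = (-3 + E)/((2*E)) = (-3 + E)*(1/(2*E)) = (-3 + E)/(2*E))
R(s, M) = -4 + M*s
-87767/R(170, o(-14)) = -87767/(-4 - 6*170) = -87767/(-4 - 1020) = -87767/(-1024) = -87767*(-1/1024) = 87767/1024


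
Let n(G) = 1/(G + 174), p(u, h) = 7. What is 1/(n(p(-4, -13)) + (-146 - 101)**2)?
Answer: 181/11042630 ≈ 1.6391e-5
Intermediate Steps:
n(G) = 1/(174 + G)
1/(n(p(-4, -13)) + (-146 - 101)**2) = 1/(1/(174 + 7) + (-146 - 101)**2) = 1/(1/181 + (-247)**2) = 1/(1/181 + 61009) = 1/(11042630/181) = 181/11042630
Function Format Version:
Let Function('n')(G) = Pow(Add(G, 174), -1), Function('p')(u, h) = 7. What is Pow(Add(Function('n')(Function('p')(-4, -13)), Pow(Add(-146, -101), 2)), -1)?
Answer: Rational(181, 11042630) ≈ 1.6391e-5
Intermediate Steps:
Function('n')(G) = Pow(Add(174, G), -1)
Pow(Add(Function('n')(Function('p')(-4, -13)), Pow(Add(-146, -101), 2)), -1) = Pow(Add(Pow(Add(174, 7), -1), Pow(Add(-146, -101), 2)), -1) = Pow(Add(Pow(181, -1), Pow(-247, 2)), -1) = Pow(Add(Rational(1, 181), 61009), -1) = Pow(Rational(11042630, 181), -1) = Rational(181, 11042630)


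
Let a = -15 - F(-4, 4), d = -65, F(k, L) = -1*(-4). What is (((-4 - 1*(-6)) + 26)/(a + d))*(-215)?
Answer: 215/3 ≈ 71.667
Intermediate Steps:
F(k, L) = 4
a = -19 (a = -15 - 1*4 = -15 - 4 = -19)
(((-4 - 1*(-6)) + 26)/(a + d))*(-215) = (((-4 - 1*(-6)) + 26)/(-19 - 65))*(-215) = (((-4 + 6) + 26)/(-84))*(-215) = ((2 + 26)*(-1/84))*(-215) = (28*(-1/84))*(-215) = -⅓*(-215) = 215/3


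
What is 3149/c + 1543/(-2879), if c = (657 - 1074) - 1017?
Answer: -11278633/4128486 ≈ -2.7319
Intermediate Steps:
c = -1434 (c = -417 - 1017 = -1434)
3149/c + 1543/(-2879) = 3149/(-1434) + 1543/(-2879) = 3149*(-1/1434) + 1543*(-1/2879) = -3149/1434 - 1543/2879 = -11278633/4128486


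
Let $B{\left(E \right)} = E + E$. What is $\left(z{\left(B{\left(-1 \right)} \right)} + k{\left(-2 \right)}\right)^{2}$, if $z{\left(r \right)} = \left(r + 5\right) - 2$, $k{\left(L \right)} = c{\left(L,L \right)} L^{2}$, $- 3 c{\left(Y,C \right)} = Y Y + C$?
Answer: $\frac{25}{9} \approx 2.7778$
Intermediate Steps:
$c{\left(Y,C \right)} = - \frac{C}{3} - \frac{Y^{2}}{3}$ ($c{\left(Y,C \right)} = - \frac{Y Y + C}{3} = - \frac{Y^{2} + C}{3} = - \frac{C + Y^{2}}{3} = - \frac{C}{3} - \frac{Y^{2}}{3}$)
$k{\left(L \right)} = L^{2} \left(- \frac{L}{3} - \frac{L^{2}}{3}\right)$ ($k{\left(L \right)} = \left(- \frac{L}{3} - \frac{L^{2}}{3}\right) L^{2} = L^{2} \left(- \frac{L}{3} - \frac{L^{2}}{3}\right)$)
$B{\left(E \right)} = 2 E$
$z{\left(r \right)} = 3 + r$ ($z{\left(r \right)} = \left(5 + r\right) - 2 = 3 + r$)
$\left(z{\left(B{\left(-1 \right)} \right)} + k{\left(-2 \right)}\right)^{2} = \left(\left(3 + 2 \left(-1\right)\right) + \frac{\left(-2\right)^{3} \left(-1 - -2\right)}{3}\right)^{2} = \left(\left(3 - 2\right) + \frac{1}{3} \left(-8\right) \left(-1 + 2\right)\right)^{2} = \left(1 + \frac{1}{3} \left(-8\right) 1\right)^{2} = \left(1 - \frac{8}{3}\right)^{2} = \left(- \frac{5}{3}\right)^{2} = \frac{25}{9}$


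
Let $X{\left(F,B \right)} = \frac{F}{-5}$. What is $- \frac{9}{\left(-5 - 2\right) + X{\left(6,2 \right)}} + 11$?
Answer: $\frac{496}{41} \approx 12.098$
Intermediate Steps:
$X{\left(F,B \right)} = - \frac{F}{5}$ ($X{\left(F,B \right)} = F \left(- \frac{1}{5}\right) = - \frac{F}{5}$)
$- \frac{9}{\left(-5 - 2\right) + X{\left(6,2 \right)}} + 11 = - \frac{9}{\left(-5 - 2\right) - \frac{6}{5}} + 11 = - \frac{9}{-7 - \frac{6}{5}} + 11 = - \frac{9}{- \frac{41}{5}} + 11 = \left(-9\right) \left(- \frac{5}{41}\right) + 11 = \frac{45}{41} + 11 = \frac{496}{41}$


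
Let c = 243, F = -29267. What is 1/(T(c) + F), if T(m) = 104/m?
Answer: -243/7111777 ≈ -3.4169e-5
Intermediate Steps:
1/(T(c) + F) = 1/(104/243 - 29267) = 1/(-7111777/243) = -243/7111777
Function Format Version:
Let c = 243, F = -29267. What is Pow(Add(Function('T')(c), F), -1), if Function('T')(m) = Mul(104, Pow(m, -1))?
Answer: Rational(-243, 7111777) ≈ -3.4169e-5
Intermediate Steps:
Pow(Add(Function('T')(c), F), -1) = Pow(Add(Mul(104, Pow(243, -1)), -29267), -1) = Pow(Add(Mul(104, Rational(1, 243)), -29267), -1) = Pow(Add(Rational(104, 243), -29267), -1) = Pow(Rational(-7111777, 243), -1) = Rational(-243, 7111777)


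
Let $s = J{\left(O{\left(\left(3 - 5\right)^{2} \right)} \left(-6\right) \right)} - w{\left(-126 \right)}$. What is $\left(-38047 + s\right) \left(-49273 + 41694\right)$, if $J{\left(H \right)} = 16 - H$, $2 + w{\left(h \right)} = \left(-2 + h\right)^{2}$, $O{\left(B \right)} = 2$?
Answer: $412305179$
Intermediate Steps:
$w{\left(h \right)} = -2 + \left(-2 + h\right)^{2}$
$s = -16354$ ($s = \left(16 - 2 \left(-6\right)\right) - \left(-2 + \left(-2 - 126\right)^{2}\right) = \left(16 - -12\right) - \left(-2 + \left(-128\right)^{2}\right) = \left(16 + 12\right) - \left(-2 + 16384\right) = 28 - 16382 = -16354$)
$\left(-38047 + s\right) \left(-49273 + 41694\right) = \left(-38047 - 16354\right) \left(-49273 + 41694\right) = \left(-54401\right) \left(-7579\right) = 412305179$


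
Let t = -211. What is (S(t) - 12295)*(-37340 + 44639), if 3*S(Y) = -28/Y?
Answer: -18935326131/211 ≈ -8.9741e+7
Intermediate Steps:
S(Y) = -28/(3*Y) (S(Y) = (-28/Y)/3 = -28/(3*Y))
(S(t) - 12295)*(-37340 + 44639) = (-28/3/(-211) - 12295)*(-37340 + 44639) = (-28/3*(-1/211) - 12295)*7299 = (28/633 - 12295)*7299 = -7782707/633*7299 = -18935326131/211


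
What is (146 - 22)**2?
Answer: 15376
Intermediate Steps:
(146 - 22)**2 = 124**2 = 15376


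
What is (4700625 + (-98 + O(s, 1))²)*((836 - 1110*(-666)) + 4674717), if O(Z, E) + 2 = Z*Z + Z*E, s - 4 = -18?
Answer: 25489414560737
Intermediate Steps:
s = -14 (s = 4 - 18 = -14)
O(Z, E) = -2 + Z² + E*Z (O(Z, E) = -2 + (Z*Z + Z*E) = -2 + (Z² + E*Z) = -2 + Z² + E*Z)
(4700625 + (-98 + O(s, 1))²)*((836 - 1110*(-666)) + 4674717) = (4700625 + (-98 + (-2 + (-14)² + 1*(-14)))²)*((836 - 1110*(-666)) + 4674717) = (4700625 + (-98 + (-2 + 196 - 14))²)*((836 + 739260) + 4674717) = (4700625 + (-98 + 180)²)*(740096 + 4674717) = (4700625 + 82²)*5414813 = (4700625 + 6724)*5414813 = 4707349*5414813 = 25489414560737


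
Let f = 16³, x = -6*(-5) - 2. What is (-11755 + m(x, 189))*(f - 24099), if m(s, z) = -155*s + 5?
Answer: 321848270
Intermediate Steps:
x = 28 (x = 30 - 2 = 28)
f = 4096
m(s, z) = 5 - 155*s
(-11755 + m(x, 189))*(f - 24099) = (-11755 + (5 - 155*28))*(4096 - 24099) = (-11755 + (5 - 4340))*(-20003) = (-11755 - 4335)*(-20003) = -16090*(-20003) = 321848270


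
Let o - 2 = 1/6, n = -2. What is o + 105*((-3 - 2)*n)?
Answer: 6313/6 ≈ 1052.2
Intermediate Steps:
o = 13/6 (o = 2 + 1/6 = 2 + ⅙ = 13/6 ≈ 2.1667)
o + 105*((-3 - 2)*n) = 13/6 + 105*((-3 - 2)*(-2)) = 13/6 + 105*(-5*(-2)) = 13/6 + 105*10 = 13/6 + 1050 = 6313/6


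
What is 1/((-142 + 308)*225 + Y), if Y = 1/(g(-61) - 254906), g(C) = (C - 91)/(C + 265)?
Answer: 13000244/485559113349 ≈ 2.6774e-5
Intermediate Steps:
g(C) = (-91 + C)/(265 + C)
Y = -51/13000244 (Y = 1/((-91 - 61)/(265 - 61) - 254906) = 1/(-152/204 - 254906) = 1/((1/204)*(-152) - 254906) = 1/(-38/51 - 254906) = 1/(-13000244/51) = -51/13000244 ≈ -3.9230e-6)
1/((-142 + 308)*225 + Y) = 1/((-142 + 308)*225 - 51/13000244) = 1/(166*225 - 51/13000244) = 1/(37350 - 51/13000244) = 1/(485559113349/13000244) = 13000244/485559113349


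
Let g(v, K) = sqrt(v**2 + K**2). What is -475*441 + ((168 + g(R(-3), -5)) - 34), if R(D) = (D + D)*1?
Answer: -209341 + sqrt(61) ≈ -2.0933e+5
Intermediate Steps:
R(D) = 2*D (R(D) = (2*D)*1 = 2*D)
g(v, K) = sqrt(K**2 + v**2)
-475*441 + ((168 + g(R(-3), -5)) - 34) = -475*441 + ((168 + sqrt((-5)**2 + (2*(-3))**2)) - 34) = -209475 + ((168 + sqrt(25 + (-6)**2)) - 34) = -209475 + ((168 + sqrt(25 + 36)) - 34) = -209475 + ((168 + sqrt(61)) - 34) = -209475 + (134 + sqrt(61)) = -209341 + sqrt(61)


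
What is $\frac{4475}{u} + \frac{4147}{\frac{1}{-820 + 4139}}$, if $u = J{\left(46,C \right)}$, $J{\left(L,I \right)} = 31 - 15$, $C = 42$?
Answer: $\frac{220226763}{16} \approx 1.3764 \cdot 10^{7}$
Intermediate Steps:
$J{\left(L,I \right)} = 16$ ($J{\left(L,I \right)} = 31 - 15 = 16$)
$u = 16$
$\frac{4475}{u} + \frac{4147}{\frac{1}{-820 + 4139}} = \frac{4475}{16} + \frac{4147}{\frac{1}{-820 + 4139}} = 4475 \cdot \frac{1}{16} + \frac{4147}{\frac{1}{3319}} = \frac{4475}{16} + 4147 \frac{1}{\frac{1}{3319}} = \frac{4475}{16} + 4147 \cdot 3319 = \frac{4475}{16} + 13763893 = \frac{220226763}{16}$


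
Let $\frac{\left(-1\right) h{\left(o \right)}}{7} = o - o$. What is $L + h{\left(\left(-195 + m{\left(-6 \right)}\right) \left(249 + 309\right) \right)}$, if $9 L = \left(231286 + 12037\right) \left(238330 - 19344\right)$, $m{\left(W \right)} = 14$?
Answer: $\frac{53284330478}{9} \approx 5.9205 \cdot 10^{9}$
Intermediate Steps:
$h{\left(o \right)} = 0$ ($h{\left(o \right)} = - 7 \left(o - o\right) = \left(-7\right) 0 = 0$)
$L = \frac{53284330478}{9}$ ($L = \frac{\left(231286 + 12037\right) \left(238330 - 19344\right)}{9} = \frac{243323 \cdot 218986}{9} = \frac{1}{9} \cdot 53284330478 = \frac{53284330478}{9} \approx 5.9205 \cdot 10^{9}$)
$L + h{\left(\left(-195 + m{\left(-6 \right)}\right) \left(249 + 309\right) \right)} = \frac{53284330478}{9} + 0 = \frac{53284330478}{9}$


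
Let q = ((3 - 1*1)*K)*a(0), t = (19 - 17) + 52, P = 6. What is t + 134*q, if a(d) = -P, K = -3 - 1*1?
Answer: 6486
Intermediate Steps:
K = -4 (K = -3 - 1 = -4)
t = 54 (t = 2 + 52 = 54)
a(d) = -6 (a(d) = -1*6 = -6)
q = 48 (q = ((3 - 1*1)*(-4))*(-6) = ((3 - 1)*(-4))*(-6) = (2*(-4))*(-6) = -8*(-6) = 48)
t + 134*q = 54 + 134*48 = 54 + 6432 = 6486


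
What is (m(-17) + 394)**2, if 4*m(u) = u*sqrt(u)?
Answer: 2478863/16 - 3349*I*sqrt(17) ≈ 1.5493e+5 - 13808.0*I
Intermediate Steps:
m(u) = u**(3/2)/4 (m(u) = (u*sqrt(u))/4 = u**(3/2)/4)
(m(-17) + 394)**2 = ((-17)**(3/2)/4 + 394)**2 = ((-17*I*sqrt(17))/4 + 394)**2 = (-17*I*sqrt(17)/4 + 394)**2 = (394 - 17*I*sqrt(17)/4)**2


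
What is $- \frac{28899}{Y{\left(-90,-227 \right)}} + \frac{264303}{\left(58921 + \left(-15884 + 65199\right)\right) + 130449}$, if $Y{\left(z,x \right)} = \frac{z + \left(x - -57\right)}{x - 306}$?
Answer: $- \frac{56560556871}{954740} \approx -59242.0$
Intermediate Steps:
$Y{\left(z,x \right)} = \frac{57 + x + z}{-306 + x}$ ($Y{\left(z,x \right)} = \frac{z + \left(x + 57\right)}{-306 + x} = \frac{z + \left(57 + x\right)}{-306 + x} = \frac{57 + x + z}{-306 + x}$)
$- \frac{28899}{Y{\left(-90,-227 \right)}} + \frac{264303}{\left(58921 + \left(-15884 + 65199\right)\right) + 130449} = - \frac{28899}{\frac{1}{-306 - 227} \left(57 - 227 - 90\right)} + \frac{264303}{\left(58921 + \left(-15884 + 65199\right)\right) + 130449} = - \frac{28899}{\frac{1}{-533} \left(-260\right)} + \frac{264303}{\left(58921 + 49315\right) + 130449} = - \frac{28899}{\left(- \frac{1}{533}\right) \left(-260\right)} + \frac{264303}{108236 + 130449} = - \frac{28899}{\frac{20}{41}} + \frac{264303}{238685} = \left(-28899\right) \frac{41}{20} + 264303 \cdot \frac{1}{238685} = - \frac{1184859}{20} + \frac{264303}{238685} = - \frac{56560556871}{954740}$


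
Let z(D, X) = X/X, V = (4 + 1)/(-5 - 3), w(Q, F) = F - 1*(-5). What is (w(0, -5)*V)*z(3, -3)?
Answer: 0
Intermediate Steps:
w(Q, F) = 5 + F (w(Q, F) = F + 5 = 5 + F)
V = -5/8 (V = 5/(-8) = 5*(-1/8) = -5/8 ≈ -0.62500)
z(D, X) = 1
(w(0, -5)*V)*z(3, -3) = ((5 - 5)*(-5/8))*1 = (0*(-5/8))*1 = 0*1 = 0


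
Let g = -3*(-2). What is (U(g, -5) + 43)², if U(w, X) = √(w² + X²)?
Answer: (43 + √61)² ≈ 2581.7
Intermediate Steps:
g = 6 (g = -1*(-6) = 6)
U(w, X) = √(X² + w²)
(U(g, -5) + 43)² = (√((-5)² + 6²) + 43)² = (√(25 + 36) + 43)² = (√61 + 43)² = (43 + √61)²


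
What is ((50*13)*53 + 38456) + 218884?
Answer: 291790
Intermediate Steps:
((50*13)*53 + 38456) + 218884 = (650*53 + 38456) + 218884 = (34450 + 38456) + 218884 = 72906 + 218884 = 291790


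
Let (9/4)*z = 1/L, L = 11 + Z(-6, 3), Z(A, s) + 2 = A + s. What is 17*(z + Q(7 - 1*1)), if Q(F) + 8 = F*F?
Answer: 12886/27 ≈ 477.26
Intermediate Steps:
Z(A, s) = -2 + A + s (Z(A, s) = -2 + (A + s) = -2 + A + s)
Q(F) = -8 + F² (Q(F) = -8 + F*F = -8 + F²)
L = 6 (L = 11 + (-2 - 6 + 3) = 11 - 5 = 6)
z = 2/27 (z = (4/9)/6 = (4/9)*(⅙) = 2/27 ≈ 0.074074)
17*(z + Q(7 - 1*1)) = 17*(2/27 + (-8 + (7 - 1*1)²)) = 17*(2/27 + (-8 + (7 - 1)²)) = 17*(2/27 + (-8 + 6²)) = 17*(2/27 + (-8 + 36)) = 17*(2/27 + 28) = 17*(758/27) = 12886/27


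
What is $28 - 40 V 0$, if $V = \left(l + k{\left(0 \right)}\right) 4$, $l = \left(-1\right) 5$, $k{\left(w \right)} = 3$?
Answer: $28$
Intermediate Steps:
$l = -5$
$V = -8$ ($V = \left(-5 + 3\right) 4 = \left(-2\right) 4 = -8$)
$28 - 40 V 0 = 28 - 40 \left(\left(-8\right) 0\right) = 28 - 0 = 28 + 0 = 28$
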